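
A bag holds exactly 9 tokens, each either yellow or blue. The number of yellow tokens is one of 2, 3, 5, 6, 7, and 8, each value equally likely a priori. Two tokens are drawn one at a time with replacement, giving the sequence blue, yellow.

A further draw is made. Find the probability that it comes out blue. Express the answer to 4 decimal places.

For each hypothesis, P(data | H) works out to: P(data | r = 2) = (7/9)(2/9) = 14/81; P(data | r = 3) = (6/9)(3/9) = 2/9; P(data | r = 5) = (4/9)(5/9) = 20/81; P(data | r = 6) = (3/9)(6/9) = 2/9; P(data | r = 7) = (2/9)(7/9) = 14/81; P(data | r = 8) = (1/9)(8/9) = 8/81.
Multiplying each by its prior: 1/6 · 14/81 = 7/243, 1/6 · 2/9 = 1/27, 1/6 · 20/81 = 10/243, 1/6 · 2/9 = 1/27, 1/6 · 14/81 = 7/243, 1/6 · 8/81 = 4/243; with total 46/243.
Dividing through by the total gives posterior P(r = 2 | data) = 7/46, P(r = 3 | data) = 9/46, P(r = 5 | data) = 5/23, P(r = 6 | data) = 9/46, P(r = 7 | data) = 7/46, P(r = 8 | data) = 2/23.
The predictive probability is P(blue next | data) = (7/9)(7/46) + (2/3)(9/46) + (4/9)(5/23) + (1/3)(9/46) + (2/9)(7/46) + (1/9)(2/23) = 94/207.

0.4541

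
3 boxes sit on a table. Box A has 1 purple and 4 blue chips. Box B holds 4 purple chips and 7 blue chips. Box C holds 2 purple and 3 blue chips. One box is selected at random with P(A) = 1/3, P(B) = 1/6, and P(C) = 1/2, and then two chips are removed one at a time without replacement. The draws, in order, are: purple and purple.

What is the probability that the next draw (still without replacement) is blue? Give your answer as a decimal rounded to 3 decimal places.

Under each hypothesis, the probability of the observed sequence is: P(data | box A) = (1/5)(0/4) = 0; P(data | box B) = (4/11)(3/10) = 6/55; P(data | box C) = (2/5)(1/4) = 1/10.
Multiplying each by its prior: 1/3 · 0 = 0, 1/6 · 6/55 = 1/55, 1/2 · 1/10 = 1/20; with total 3/44.
Normalising, the posterior is P(box A | data) = 0, P(box B | data) = 4/15, P(box C | data) = 11/15.
So P(blue next | data) = Σ P(blue next | H) P(H | data) = (7/9)(4/15) + (1)(11/15) = 127/135.

0.941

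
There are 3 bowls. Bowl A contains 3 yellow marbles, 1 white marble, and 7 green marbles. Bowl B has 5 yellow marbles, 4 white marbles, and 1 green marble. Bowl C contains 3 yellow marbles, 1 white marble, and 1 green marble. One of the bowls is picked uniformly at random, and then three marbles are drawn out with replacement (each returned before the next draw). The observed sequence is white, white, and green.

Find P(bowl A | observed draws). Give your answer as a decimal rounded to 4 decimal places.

The likelihood of the observed sequence under each hypothesis: P(data | bowl A) = (1/11)(1/11)(7/11) = 0.0052592; P(data | bowl B) = (4/10)(4/10)(1/10) = 0.016; P(data | bowl C) = (1/5)(1/5)(1/5) = 0.008.
Multiplying each by its prior: 1/3 · 0.0052592 = 0.0017531, 1/3 · 0.016 = 0.0053333, 1/3 · 0.008 = 0.0026667; with total 0.0097531.
So P(bowl A | data) = (0.0017531) / (0.0097531) = 0.17975.

0.1797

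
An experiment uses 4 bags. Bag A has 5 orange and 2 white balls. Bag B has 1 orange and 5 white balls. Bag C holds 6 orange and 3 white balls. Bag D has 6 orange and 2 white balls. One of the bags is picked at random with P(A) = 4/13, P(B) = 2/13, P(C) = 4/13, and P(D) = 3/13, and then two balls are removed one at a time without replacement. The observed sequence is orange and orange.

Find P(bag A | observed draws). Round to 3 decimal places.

0.368

For each hypothesis, P(data | H) works out to: P(data | bag A) = (5/7)(4/6) = 10/21; P(data | bag B) = (1/6)(0/5) = 0; P(data | bag C) = (6/9)(5/8) = 5/12; P(data | bag D) = (6/8)(5/7) = 15/28.
Multiplying each by its prior: 4/13 · 10/21 = 40/273, 2/13 · 0 = 0, 4/13 · 5/12 = 5/39, 3/13 · 15/28 = 45/364; these sum to 145/364.
Hence P(bag A | data) = (40/273) / (145/364) = 32/87.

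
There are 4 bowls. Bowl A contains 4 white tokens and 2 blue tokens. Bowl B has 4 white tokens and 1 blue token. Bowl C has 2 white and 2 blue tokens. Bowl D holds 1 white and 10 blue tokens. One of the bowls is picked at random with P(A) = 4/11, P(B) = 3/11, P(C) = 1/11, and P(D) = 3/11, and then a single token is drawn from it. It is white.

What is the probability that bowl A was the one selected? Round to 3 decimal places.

Compute the likelihood of this draw for each case: P(data | bowl A) = (4/6) = 0.66667; P(data | bowl B) = (4/5) = 0.8; P(data | bowl C) = (2/4) = 0.5; P(data | bowl D) = (1/11) = 0.090909.
The prior-weighted likelihoods are 4/11 · 0.66667 = 0.24242, 3/11 · 0.8 = 0.21818, 1/11 · 0.5 = 0.045455, 3/11 · 0.090909 = 0.024793; these sum to 0.53085.
Hence P(bowl A | data) = (0.24242) / (0.53085) = 0.45667.

0.457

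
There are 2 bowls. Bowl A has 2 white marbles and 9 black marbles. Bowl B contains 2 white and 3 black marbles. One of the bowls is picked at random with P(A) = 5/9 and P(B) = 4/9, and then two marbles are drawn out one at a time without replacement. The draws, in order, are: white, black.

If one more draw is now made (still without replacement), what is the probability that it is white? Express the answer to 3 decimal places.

For each hypothesis, P(data | H) works out to: P(data | bowl A) = (2/11)(9/10) = 9/55; P(data | bowl B) = (2/5)(3/4) = 3/10.
Weighting by the prior gives 5/9 · 9/55 = 1/11, 4/9 · 3/10 = 2/15; summing to 37/165.
Normalising, the posterior is P(bowl A | data) = 15/37, P(bowl B | data) = 22/37.
Averaging over the posterior, P(white next | data) = (1/9)(15/37) + (1/3)(22/37) = 9/37.

0.243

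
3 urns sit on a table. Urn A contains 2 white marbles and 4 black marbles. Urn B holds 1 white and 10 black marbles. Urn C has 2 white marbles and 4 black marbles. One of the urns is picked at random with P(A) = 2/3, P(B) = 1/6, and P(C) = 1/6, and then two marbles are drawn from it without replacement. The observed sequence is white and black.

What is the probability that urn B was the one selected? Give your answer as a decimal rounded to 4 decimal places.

0.0638

For each hypothesis, P(data | H) works out to: P(data | urn A) = (2/6)(4/5) = 4/15; P(data | urn B) = (1/11)(10/10) = 1/11; P(data | urn C) = (2/6)(4/5) = 4/15.
Weighting by the prior gives 2/3 · 4/15 = 8/45, 1/6 · 1/11 = 1/66, 1/6 · 4/15 = 2/45; with total 47/198.
Hence P(urn B | data) = (1/66) / (47/198) = 3/47.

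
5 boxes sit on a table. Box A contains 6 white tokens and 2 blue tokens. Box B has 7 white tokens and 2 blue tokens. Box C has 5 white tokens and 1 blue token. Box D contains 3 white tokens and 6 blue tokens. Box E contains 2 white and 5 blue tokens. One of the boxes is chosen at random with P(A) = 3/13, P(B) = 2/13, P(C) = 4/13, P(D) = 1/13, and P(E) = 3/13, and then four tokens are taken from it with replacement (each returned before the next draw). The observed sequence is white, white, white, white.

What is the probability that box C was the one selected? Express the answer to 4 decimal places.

0.5296

For each hypothesis, P(data | H) works out to: P(data | box A) = (6/8)(6/8)(6/8)(6/8) = 0.31641; P(data | box B) = (7/9)(7/9)(7/9)(7/9) = 0.36595; P(data | box C) = (5/6)(5/6)(5/6)(5/6) = 0.48225; P(data | box D) = (3/9)(3/9)(3/9)(3/9) = 0.012346; P(data | box E) = (2/7)(2/7)(2/7)(2/7) = 0.0066639.
Weighting by the prior gives 3/13 · 0.31641 = 0.073017, 2/13 · 0.36595 = 0.0563, 4/13 · 0.48225 = 0.14839, 1/13 · 0.012346 = 0.00094967, 3/13 · 0.0066639 = 0.0015378; these sum to 0.28019.
By Bayes' rule, P(box C | data) = (0.14839) / (0.28019) = 0.52959.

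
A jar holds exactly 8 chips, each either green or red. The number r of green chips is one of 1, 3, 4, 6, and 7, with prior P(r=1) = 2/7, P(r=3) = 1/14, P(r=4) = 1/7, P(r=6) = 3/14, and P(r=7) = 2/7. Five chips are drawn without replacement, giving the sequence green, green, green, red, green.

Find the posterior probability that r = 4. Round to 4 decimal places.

0.0336

The likelihood of the observed sequence under each hypothesis: P(data | r = 1) = (1/8)(0/7) = 0; P(data | r = 3) = (3/8)(2/7)(1/6)(5/5)(0/4) = 0; P(data | r = 4) = (4/8)(3/7)(2/6)(4/5)(1/4) = 1/70; P(data | r = 6) = (6/8)(5/7)(4/6)(2/5)(3/4) = 3/28; P(data | r = 7) = (7/8)(6/7)(5/6)(1/5)(4/4) = 1/8.
The prior-weighted likelihoods are 2/7 · 0 = 0, 1/14 · 0 = 0, 1/7 · 1/70 = 1/490, 3/14 · 3/28 = 9/392, 2/7 · 1/8 = 1/28; with total 17/280.
Hence P(r = 4 | data) = (1/490) / (17/280) = 4/119.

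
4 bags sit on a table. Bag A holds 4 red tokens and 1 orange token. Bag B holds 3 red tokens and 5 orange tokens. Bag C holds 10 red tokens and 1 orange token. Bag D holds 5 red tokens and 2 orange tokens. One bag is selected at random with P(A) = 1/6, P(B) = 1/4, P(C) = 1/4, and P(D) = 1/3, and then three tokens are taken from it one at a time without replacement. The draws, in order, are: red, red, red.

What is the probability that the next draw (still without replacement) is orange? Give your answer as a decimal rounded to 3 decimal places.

The likelihood of the observed sequence under each hypothesis: P(data | bag A) = (4/5)(3/4)(2/3) = 0.4; P(data | bag B) = (3/8)(2/7)(1/6) = 0.017857; P(data | bag C) = (10/11)(9/10)(8/9) = 0.72727; P(data | bag D) = (5/7)(4/6)(3/5) = 0.28571.
Multiplying each by its prior: 1/6 · 0.4 = 0.066667, 1/4 · 0.017857 = 0.0044643, 1/4 · 0.72727 = 0.18182, 1/3 · 0.28571 = 0.095238; with total 0.34819.
Normalising, the posterior is P(bag A | data) = 0.19147, P(bag B | data) = 0.012822, P(bag C | data) = 0.52219, P(bag D | data) = 0.27353.
Averaging over the posterior, P(orange next | data) = (1/2)(0.19147) + (1)(0.012822) + (1/8)(0.52219) + (1/2)(0.27353) = 0.31059.

0.311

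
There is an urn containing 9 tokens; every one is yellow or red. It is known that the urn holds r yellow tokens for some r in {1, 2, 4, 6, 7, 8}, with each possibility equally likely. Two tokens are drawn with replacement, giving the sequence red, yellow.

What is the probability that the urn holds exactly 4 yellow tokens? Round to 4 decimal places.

0.2439

The likelihood of the observed sequence under each hypothesis: P(data | r = 1) = (8/9)(1/9) = 8/81; P(data | r = 2) = (7/9)(2/9) = 14/81; P(data | r = 4) = (5/9)(4/9) = 20/81; P(data | r = 6) = (3/9)(6/9) = 2/9; P(data | r = 7) = (2/9)(7/9) = 14/81; P(data | r = 8) = (1/9)(8/9) = 8/81.
Weighting by the prior gives 1/6 · 8/81 = 4/243, 1/6 · 14/81 = 7/243, 1/6 · 20/81 = 10/243, 1/6 · 2/9 = 1/27, 1/6 · 14/81 = 7/243, 1/6 · 8/81 = 4/243; these sum to 41/243.
Therefore the posterior P(r = 4 | data) = (10/243) / (41/243) = 10/41.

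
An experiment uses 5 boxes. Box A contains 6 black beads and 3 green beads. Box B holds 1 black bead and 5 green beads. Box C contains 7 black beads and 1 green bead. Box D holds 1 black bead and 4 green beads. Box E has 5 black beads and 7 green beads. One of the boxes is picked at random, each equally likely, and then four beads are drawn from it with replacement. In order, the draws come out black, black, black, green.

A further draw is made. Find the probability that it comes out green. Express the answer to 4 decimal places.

Under each hypothesis, the probability of the observed sequence is: P(data | box A) = (6/9)(6/9)(6/9)(3/9) = 0.098765; P(data | box B) = (1/6)(1/6)(1/6)(5/6) = 0.003858; P(data | box C) = (7/8)(7/8)(7/8)(1/8) = 0.08374; P(data | box D) = (1/5)(1/5)(1/5)(4/5) = 0.0064; P(data | box E) = (5/12)(5/12)(5/12)(7/12) = 0.042197.
Weighting by the prior gives 1/5 · 0.098765 = 0.019753, 1/5 · 0.003858 = 0.0007716, 1/5 · 0.08374 = 0.016748, 1/5 · 0.0064 = 0.00128, 1/5 · 0.042197 = 0.0084394; with total 0.046992.
Dividing through by the total gives posterior P(box A | data) = 0.42035, P(box B | data) = 0.01642, P(box C | data) = 0.3564, P(box D | data) = 0.027239, P(box E | data) = 0.17959.
Averaging over the posterior, P(green next | data) = (1/3)(0.42035) + (5/6)(0.01642) + (1/8)(0.3564) + (4/5)(0.027239) + (7/12)(0.17959) = 0.3249.

0.3249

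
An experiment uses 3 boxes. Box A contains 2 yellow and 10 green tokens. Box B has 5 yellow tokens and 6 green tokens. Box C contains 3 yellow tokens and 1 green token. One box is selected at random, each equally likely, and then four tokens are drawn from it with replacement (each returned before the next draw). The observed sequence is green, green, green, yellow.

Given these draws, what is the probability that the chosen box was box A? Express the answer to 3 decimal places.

0.530

For each hypothesis, P(data | H) works out to: P(data | box A) = (10/12)(10/12)(10/12)(2/12) = 0.096451; P(data | box B) = (6/11)(6/11)(6/11)(5/11) = 0.073765; P(data | box C) = (1/4)(1/4)(1/4)(3/4) = 0.011719.
Weighting by the prior gives 1/3 · 0.096451 = 0.03215, 1/3 · 0.073765 = 0.024588, 1/3 · 0.011719 = 0.0039062; summing to 0.060645.
Therefore the posterior P(box A | data) = (0.03215) / (0.060645) = 0.53014.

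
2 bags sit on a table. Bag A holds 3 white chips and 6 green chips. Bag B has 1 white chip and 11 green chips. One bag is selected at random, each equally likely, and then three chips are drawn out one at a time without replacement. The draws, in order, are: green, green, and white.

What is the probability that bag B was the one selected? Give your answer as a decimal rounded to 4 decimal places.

Compute the likelihood of the observed sequence for each case: P(data | bag A) = (6/9)(5/8)(3/7) = 5/28; P(data | bag B) = (11/12)(10/11)(1/10) = 1/12.
Weighting by the prior gives 1/2 · 5/28 = 5/56, 1/2 · 1/12 = 1/24; with total 11/84.
By Bayes' rule, P(bag B | data) = (1/24) / (11/84) = 7/22.

0.3182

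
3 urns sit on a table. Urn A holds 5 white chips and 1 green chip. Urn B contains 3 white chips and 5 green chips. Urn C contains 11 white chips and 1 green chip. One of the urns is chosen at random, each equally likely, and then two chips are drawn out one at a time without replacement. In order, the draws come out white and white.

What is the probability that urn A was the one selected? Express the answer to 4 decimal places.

0.4148

For each hypothesis, P(data | H) works out to: P(data | urn A) = (5/6)(4/5) = 2/3; P(data | urn B) = (3/8)(2/7) = 3/28; P(data | urn C) = (11/12)(10/11) = 5/6.
The prior-weighted likelihoods are 1/3 · 2/3 = 2/9, 1/3 · 3/28 = 1/28, 1/3 · 5/6 = 5/18; summing to 15/28.
So P(urn A | data) = (2/9) / (15/28) = 56/135.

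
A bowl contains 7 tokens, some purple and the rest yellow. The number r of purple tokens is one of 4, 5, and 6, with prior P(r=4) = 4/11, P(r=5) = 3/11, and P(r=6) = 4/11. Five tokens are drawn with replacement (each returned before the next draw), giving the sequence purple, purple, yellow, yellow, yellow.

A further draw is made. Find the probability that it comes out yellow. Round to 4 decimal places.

0.3773

The likelihood of the observed sequence under each hypothesis: P(data | r = 4) = (4/7)(4/7)(3/7)(3/7)(3/7) = 0.025704; P(data | r = 5) = (5/7)(5/7)(2/7)(2/7)(2/7) = 0.0119; P(data | r = 6) = (6/7)(6/7)(1/7)(1/7)(1/7) = 0.002142.
Multiplying each by its prior: 4/11 · 0.025704 = 0.0093468, 3/11 · 0.0119 = 0.0032454, 4/11 · 0.002142 = 0.0007789; summing to 0.013371.
The posterior is then P(r = 4 | data) = 0.69903, P(r = 5 | data) = 0.24272, P(r = 6 | data) = 0.058252.
The predictive probability is P(yellow next | data) = (3/7)(0.69903) + (2/7)(0.24272) + (1/7)(0.058252) = 0.37725.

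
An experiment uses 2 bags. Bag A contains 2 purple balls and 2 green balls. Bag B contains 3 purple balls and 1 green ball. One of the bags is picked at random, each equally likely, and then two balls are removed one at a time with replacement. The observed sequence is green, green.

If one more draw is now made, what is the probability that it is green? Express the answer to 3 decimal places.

Compute the likelihood of the observed sequence for each case: P(data | bag A) = (2/4)(2/4) = 1/4; P(data | bag B) = (1/4)(1/4) = 1/16.
Weighting by the prior gives 1/2 · 1/4 = 1/8, 1/2 · 1/16 = 1/32; these sum to 5/32.
Dividing through by the total gives posterior P(bag A | data) = 4/5, P(bag B | data) = 1/5.
The predictive probability is P(green next | data) = (1/2)(4/5) + (1/4)(1/5) = 9/20.

0.450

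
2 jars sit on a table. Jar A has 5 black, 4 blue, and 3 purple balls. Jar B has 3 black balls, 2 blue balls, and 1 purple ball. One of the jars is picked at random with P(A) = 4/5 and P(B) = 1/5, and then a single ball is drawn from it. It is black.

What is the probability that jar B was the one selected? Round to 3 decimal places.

For each hypothesis, P(data | H) works out to: P(data | jar A) = (5/12) = 5/12; P(data | jar B) = (3/6) = 1/2.
Weighting by the prior gives 4/5 · 5/12 = 1/3, 1/5 · 1/2 = 1/10; these sum to 13/30.
Hence P(jar B | data) = (1/10) / (13/30) = 3/13.

0.231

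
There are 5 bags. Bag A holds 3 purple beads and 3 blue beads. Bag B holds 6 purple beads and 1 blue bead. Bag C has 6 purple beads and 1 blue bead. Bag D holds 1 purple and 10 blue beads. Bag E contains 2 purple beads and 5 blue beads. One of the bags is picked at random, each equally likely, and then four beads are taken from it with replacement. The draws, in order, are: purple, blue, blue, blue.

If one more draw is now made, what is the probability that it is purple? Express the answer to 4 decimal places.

Compute the likelihood of the observed sequence for each case: P(data | bag A) = (3/6)(3/6)(3/6)(3/6) = 0.0625; P(data | bag B) = (6/7)(1/7)(1/7)(1/7) = 0.002499; P(data | bag C) = (6/7)(1/7)(1/7)(1/7) = 0.002499; P(data | bag D) = (1/11)(10/11)(10/11)(10/11) = 0.068301; P(data | bag E) = (2/7)(5/7)(5/7)(5/7) = 0.10412.
Multiplying each by its prior: 1/5 · 0.0625 = 0.0125, 1/5 · 0.002499 = 0.00049979, 1/5 · 0.002499 = 0.00049979, 1/5 · 0.068301 = 0.01366, 1/5 · 0.10412 = 0.020825; with total 0.047985.
Dividing through by the total gives posterior P(bag A | data) = 0.2605, P(bag B | data) = 0.010416, P(bag C | data) = 0.010416, P(bag D | data) = 0.28468, P(bag E | data) = 0.43399.
So P(purple next | data) = Σ P(purple next | H) P(H | data) = (1/2)(0.2605) + (6/7)(0.010416) + (6/7)(0.010416) + (1/11)(0.28468) + (2/7)(0.43399) = 0.29798.

0.2980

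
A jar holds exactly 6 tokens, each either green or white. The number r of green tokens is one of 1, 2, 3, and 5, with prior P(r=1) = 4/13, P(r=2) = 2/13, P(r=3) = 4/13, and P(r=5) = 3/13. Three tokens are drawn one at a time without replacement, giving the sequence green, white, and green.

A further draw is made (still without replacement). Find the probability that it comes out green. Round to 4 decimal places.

0.5676

The likelihood of the observed sequence under each hypothesis: P(data | r = 1) = (1/6)(5/5)(0/4) = 0; P(data | r = 2) = (2/6)(4/5)(1/4) = 1/15; P(data | r = 3) = (3/6)(3/5)(2/4) = 3/20; P(data | r = 5) = (5/6)(1/5)(4/4) = 1/6.
Multiplying each by its prior: 4/13 · 0 = 0, 2/13 · 1/15 = 2/195, 4/13 · 3/20 = 3/65, 3/13 · 1/6 = 1/26; summing to 37/390.
Dividing through by the total gives posterior P(r = 1 | data) = 0, P(r = 2 | data) = 4/37, P(r = 3 | data) = 18/37, P(r = 5 | data) = 15/37.
So P(green next | data) = Σ P(green next | H) P(H | data) = (0)(4/37) + (1/3)(18/37) + (1)(15/37) = 21/37.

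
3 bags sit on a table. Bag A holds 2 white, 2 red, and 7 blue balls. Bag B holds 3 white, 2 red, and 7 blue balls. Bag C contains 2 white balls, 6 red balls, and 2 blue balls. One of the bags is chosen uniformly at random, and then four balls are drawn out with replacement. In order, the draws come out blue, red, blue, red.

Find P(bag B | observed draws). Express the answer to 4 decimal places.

For each hypothesis, P(data | H) works out to: P(data | bag A) = (7/11)(2/11)(7/11)(2/11) = 0.013387; P(data | bag B) = (7/12)(2/12)(7/12)(2/12) = 0.0094522; P(data | bag C) = (2/10)(6/10)(2/10)(6/10) = 0.0144.
The prior-weighted likelihoods are 1/3 · 0.013387 = 0.0044624, 1/3 · 0.0094522 = 0.0031507, 1/3 · 0.0144 = 0.0048; these sum to 0.012413.
Hence P(bag B | data) = (0.0031507) / (0.012413) = 0.25382.

0.2538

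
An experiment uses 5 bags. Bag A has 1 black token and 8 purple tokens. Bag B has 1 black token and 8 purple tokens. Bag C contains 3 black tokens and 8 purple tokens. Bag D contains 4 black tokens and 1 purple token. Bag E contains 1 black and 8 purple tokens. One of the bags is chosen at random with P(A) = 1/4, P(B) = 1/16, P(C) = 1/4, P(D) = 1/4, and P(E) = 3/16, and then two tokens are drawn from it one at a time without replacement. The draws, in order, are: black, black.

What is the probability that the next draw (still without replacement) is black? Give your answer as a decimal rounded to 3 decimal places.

The likelihood of the observed sequence under each hypothesis: P(data | bag A) = (1/9)(0/8) = 0; P(data | bag B) = (1/9)(0/8) = 0; P(data | bag C) = (3/11)(2/10) = 3/55; P(data | bag D) = (4/5)(3/4) = 3/5; P(data | bag E) = (1/9)(0/8) = 0.
The prior-weighted likelihoods are 1/4 · 0 = 0, 1/16 · 0 = 0, 1/4 · 3/55 = 3/220, 1/4 · 3/5 = 3/20, 3/16 · 0 = 0; with total 9/55.
Dividing through by the total gives posterior P(bag A | data) = 0, P(bag B | data) = 0, P(bag C | data) = 1/12, P(bag D | data) = 11/12, P(bag E | data) = 0.
So P(black next | data) = Σ P(black next | H) P(H | data) = (1/9)(1/12) + (2/3)(11/12) = 67/108.

0.620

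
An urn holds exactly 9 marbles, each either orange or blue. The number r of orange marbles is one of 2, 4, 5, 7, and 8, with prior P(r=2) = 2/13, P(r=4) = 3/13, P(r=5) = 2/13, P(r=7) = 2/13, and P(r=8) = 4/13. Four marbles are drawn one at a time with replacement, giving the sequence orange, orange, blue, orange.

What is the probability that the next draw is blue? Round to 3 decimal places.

Compute the likelihood of the observed sequence for each case: P(data | r = 2) = (2/9)(2/9)(7/9)(2/9) = 0.0085353; P(data | r = 4) = (4/9)(4/9)(5/9)(4/9) = 0.048773; P(data | r = 5) = (5/9)(5/9)(4/9)(5/9) = 0.076208; P(data | r = 7) = (7/9)(7/9)(2/9)(7/9) = 0.10456; P(data | r = 8) = (8/9)(8/9)(1/9)(8/9) = 0.078037.
Weighting by the prior gives 2/13 · 0.0085353 = 0.0013131, 3/13 · 0.048773 = 0.011255, 2/13 · 0.076208 = 0.011724, 2/13 · 0.10456 = 0.016086, 4/13 · 0.078037 = 0.024011; with total 0.06439.
Dividing through by the total gives posterior P(r = 2 | data) = 0.020393, P(r = 4 | data) = 0.1748, P(r = 5 | data) = 0.18208, P(r = 7 | data) = 0.24982, P(r = 8 | data) = 0.37291.
The predictive probability is P(blue next | data) = (7/9)(0.020393) + (5/9)(0.1748) + (4/9)(0.18208) + (2/9)(0.24982) + (1/9)(0.37291) = 0.29085.

0.291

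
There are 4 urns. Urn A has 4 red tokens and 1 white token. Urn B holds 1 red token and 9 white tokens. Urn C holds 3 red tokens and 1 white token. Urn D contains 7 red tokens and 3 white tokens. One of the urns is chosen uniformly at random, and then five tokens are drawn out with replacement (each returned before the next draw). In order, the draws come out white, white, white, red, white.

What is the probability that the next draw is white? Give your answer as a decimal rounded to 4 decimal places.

0.8178

Compute the likelihood of the observed sequence for each case: P(data | urn A) = (1/5)(1/5)(1/5)(4/5)(1/5) = 0.00128; P(data | urn B) = (9/10)(9/10)(9/10)(1/10)(9/10) = 0.06561; P(data | urn C) = (1/4)(1/4)(1/4)(3/4)(1/4) = 0.0029297; P(data | urn D) = (3/10)(3/10)(3/10)(7/10)(3/10) = 0.00567.
Multiplying each by its prior: 1/4 · 0.00128 = 0.00032, 1/4 · 0.06561 = 0.016403, 1/4 · 0.0029297 = 0.00073242, 1/4 · 0.00567 = 0.0014175; these sum to 0.018872.
Dividing through by the total gives posterior P(urn A | data) = 0.016956, P(urn B | data) = 0.86913, P(urn C | data) = 0.038809, P(urn D | data) = 0.07511.
So P(white next | data) = Σ P(white next | H) P(H | data) = (1/5)(0.016956) + (9/10)(0.86913) + (1/4)(0.038809) + (3/10)(0.07511) = 0.81784.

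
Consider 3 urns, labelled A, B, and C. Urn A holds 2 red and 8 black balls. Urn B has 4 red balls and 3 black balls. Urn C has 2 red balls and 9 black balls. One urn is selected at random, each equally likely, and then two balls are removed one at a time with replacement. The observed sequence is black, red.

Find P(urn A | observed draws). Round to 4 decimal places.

0.2890

The likelihood of the observed sequence under each hypothesis: P(data | urn A) = (8/10)(2/10) = 0.16; P(data | urn B) = (3/7)(4/7) = 0.2449; P(data | urn C) = (9/11)(2/11) = 0.14876.
Multiplying each by its prior: 1/3 · 0.16 = 0.053333, 1/3 · 0.2449 = 0.081633, 1/3 · 0.14876 = 0.049587; summing to 0.18455.
Hence P(urn A | data) = (0.053333) / (0.18455) = 0.28899.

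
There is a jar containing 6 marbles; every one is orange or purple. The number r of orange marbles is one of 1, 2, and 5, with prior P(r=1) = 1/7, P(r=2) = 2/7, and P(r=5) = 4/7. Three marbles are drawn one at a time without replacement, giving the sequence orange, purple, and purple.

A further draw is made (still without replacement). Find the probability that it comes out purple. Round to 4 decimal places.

0.7647

Under each hypothesis, the probability of the observed sequence is: P(data | r = 1) = (1/6)(5/5)(4/4) = 1/6; P(data | r = 2) = (2/6)(4/5)(3/4) = 1/5; P(data | r = 5) = (5/6)(1/5)(0/4) = 0.
The prior-weighted likelihoods are 1/7 · 1/6 = 1/42, 2/7 · 1/5 = 2/35, 4/7 · 0 = 0; with total 17/210.
Dividing through by the total gives posterior P(r = 1 | data) = 5/17, P(r = 2 | data) = 12/17, P(r = 5 | data) = 0.
So P(purple next | data) = Σ P(purple next | H) P(H | data) = (1)(5/17) + (2/3)(12/17) = 13/17.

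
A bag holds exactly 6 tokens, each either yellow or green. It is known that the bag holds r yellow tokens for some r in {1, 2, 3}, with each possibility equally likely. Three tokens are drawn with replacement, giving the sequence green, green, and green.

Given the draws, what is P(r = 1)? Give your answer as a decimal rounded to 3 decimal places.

Under each hypothesis, the probability of the observed sequence is: P(data | r = 1) = (5/6)(5/6)(5/6) = 125/216; P(data | r = 2) = (4/6)(4/6)(4/6) = 8/27; P(data | r = 3) = (3/6)(3/6)(3/6) = 1/8.
Weighting by the prior gives 1/3 · 125/216 = 125/648, 1/3 · 8/27 = 8/81, 1/3 · 1/8 = 1/24; with total 1/3.
Therefore the posterior P(r = 1 | data) = (125/648) / (1/3) = 125/216.

0.579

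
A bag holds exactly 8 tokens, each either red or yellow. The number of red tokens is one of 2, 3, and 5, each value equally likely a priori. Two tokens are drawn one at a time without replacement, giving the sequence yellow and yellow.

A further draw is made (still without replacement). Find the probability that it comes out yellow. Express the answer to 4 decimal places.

0.5536

Under each hypothesis, the probability of the observed sequence is: P(data | r = 2) = (6/8)(5/7) = 15/28; P(data | r = 3) = (5/8)(4/7) = 5/14; P(data | r = 5) = (3/8)(2/7) = 3/28.
Weighting by the prior gives 1/3 · 15/28 = 5/28, 1/3 · 5/14 = 5/42, 1/3 · 3/28 = 1/28; these sum to 1/3.
The posterior is then P(r = 2 | data) = 15/28, P(r = 3 | data) = 5/14, P(r = 5 | data) = 3/28.
So P(yellow next | data) = Σ P(yellow next | H) P(H | data) = (2/3)(15/28) + (1/2)(5/14) + (1/6)(3/28) = 31/56.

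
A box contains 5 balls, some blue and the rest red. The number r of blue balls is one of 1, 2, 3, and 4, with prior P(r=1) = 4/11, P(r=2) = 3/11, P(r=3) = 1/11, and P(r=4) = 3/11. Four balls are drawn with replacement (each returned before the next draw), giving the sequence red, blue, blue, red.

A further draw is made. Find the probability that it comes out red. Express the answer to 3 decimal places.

For each hypothesis, P(data | H) works out to: P(data | r = 1) = (4/5)(1/5)(1/5)(4/5) = 0.0256; P(data | r = 2) = (3/5)(2/5)(2/5)(3/5) = 0.0576; P(data | r = 3) = (2/5)(3/5)(3/5)(2/5) = 0.0576; P(data | r = 4) = (1/5)(4/5)(4/5)(1/5) = 0.0256.
Weighting by the prior gives 4/11 · 0.0256 = 0.0093091, 3/11 · 0.0576 = 0.015709, 1/11 · 0.0576 = 0.0052364, 3/11 · 0.0256 = 0.0069818; summing to 0.037236.
The posterior is then P(r = 1 | data) = 0.25, P(r = 2 | data) = 0.42188, P(r = 3 | data) = 0.14062, P(r = 4 | data) = 0.1875.
Averaging over the posterior, P(red next | data) = (4/5)(0.25) + (3/5)(0.42188) + (2/5)(0.14062) + (1/5)(0.1875) = 0.54688.

0.547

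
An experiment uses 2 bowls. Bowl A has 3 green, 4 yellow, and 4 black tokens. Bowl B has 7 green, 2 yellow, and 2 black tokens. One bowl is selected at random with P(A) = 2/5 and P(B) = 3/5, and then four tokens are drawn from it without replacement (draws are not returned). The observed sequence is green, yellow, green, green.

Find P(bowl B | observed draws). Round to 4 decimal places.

0.9633

For each hypothesis, P(data | H) works out to: P(data | bowl A) = (3/11)(4/10)(2/9)(1/8) = 0.0030303; P(data | bowl B) = (7/11)(2/10)(6/9)(5/8) = 0.05303.
Weighting by the prior gives 2/5 · 0.0030303 = 0.0012121, 3/5 · 0.05303 = 0.031818; these sum to 0.03303.
Therefore the posterior P(bowl B | data) = (0.031818) / (0.03303) = 0.9633.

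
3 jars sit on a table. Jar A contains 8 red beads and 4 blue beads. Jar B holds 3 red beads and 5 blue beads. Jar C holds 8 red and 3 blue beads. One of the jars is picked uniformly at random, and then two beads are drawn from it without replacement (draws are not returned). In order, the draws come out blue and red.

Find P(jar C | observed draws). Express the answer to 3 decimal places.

Compute the likelihood of the observed sequence for each case: P(data | jar A) = (4/12)(8/11) = 0.24242; P(data | jar B) = (5/8)(3/7) = 0.26786; P(data | jar C) = (3/11)(8/10) = 0.21818.
The prior-weighted likelihoods are 1/3 · 0.24242 = 0.080808, 1/3 · 0.26786 = 0.089286, 1/3 · 0.21818 = 0.072727; with total 0.24282.
By Bayes' rule, P(jar C | data) = (0.072727) / (0.24282) = 0.29951.

0.300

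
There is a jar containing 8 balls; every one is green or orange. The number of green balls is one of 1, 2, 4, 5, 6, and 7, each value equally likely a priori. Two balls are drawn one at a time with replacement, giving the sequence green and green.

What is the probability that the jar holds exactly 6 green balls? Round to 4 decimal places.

Compute the likelihood of the observed sequence for each case: P(data | r = 1) = (1/8)(1/8) = 1/64; P(data | r = 2) = (2/8)(2/8) = 1/16; P(data | r = 4) = (4/8)(4/8) = 1/4; P(data | r = 5) = (5/8)(5/8) = 25/64; P(data | r = 6) = (6/8)(6/8) = 9/16; P(data | r = 7) = (7/8)(7/8) = 49/64.
Multiplying each by its prior: 1/6 · 1/64 = 1/384, 1/6 · 1/16 = 1/96, 1/6 · 1/4 = 1/24, 1/6 · 25/64 = 25/384, 1/6 · 9/16 = 3/32, 1/6 · 49/64 = 49/384; these sum to 131/384.
Therefore the posterior P(r = 6 | data) = (3/32) / (131/384) = 36/131.

0.2748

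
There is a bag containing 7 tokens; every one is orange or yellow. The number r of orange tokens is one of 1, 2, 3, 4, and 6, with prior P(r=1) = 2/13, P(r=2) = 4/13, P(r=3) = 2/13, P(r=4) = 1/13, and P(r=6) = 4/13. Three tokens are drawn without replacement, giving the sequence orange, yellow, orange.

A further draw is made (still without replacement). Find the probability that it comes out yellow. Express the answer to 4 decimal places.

0.3852

Compute the likelihood of the observed sequence for each case: P(data | r = 1) = (1/7)(6/6)(0/5) = 0; P(data | r = 2) = (2/7)(5/6)(1/5) = 0.047619; P(data | r = 3) = (3/7)(4/6)(2/5) = 0.11429; P(data | r = 4) = (4/7)(3/6)(3/5) = 0.17143; P(data | r = 6) = (6/7)(1/6)(5/5) = 0.14286.
Weighting by the prior gives 2/13 · 0 = 0, 4/13 · 0.047619 = 0.014652, 2/13 · 0.11429 = 0.017582, 1/13 · 0.17143 = 0.013187, 4/13 · 0.14286 = 0.043956; these sum to 0.089377.
The posterior is then P(r = 1 | data) = 0, P(r = 2 | data) = 0.16393, P(r = 3 | data) = 0.19672, P(r = 4 | data) = 0.14754, P(r = 6 | data) = 0.4918.
Averaging over the posterior, P(yellow next | data) = (1)(0.16393) + (3/4)(0.19672) + (1/2)(0.14754) + (0)(0.4918) = 0.38525.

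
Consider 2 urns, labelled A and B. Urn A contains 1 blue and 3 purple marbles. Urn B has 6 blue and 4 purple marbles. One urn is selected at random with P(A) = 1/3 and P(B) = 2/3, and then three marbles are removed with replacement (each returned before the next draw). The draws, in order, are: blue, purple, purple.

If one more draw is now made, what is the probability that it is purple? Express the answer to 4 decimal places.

For each hypothesis, P(data | H) works out to: P(data | urn A) = (1/4)(3/4)(3/4) = 0.14062; P(data | urn B) = (6/10)(4/10)(4/10) = 0.096.
Multiplying each by its prior: 1/3 · 0.14062 = 0.046875, 2/3 · 0.096 = 0.064; these sum to 0.11088.
Normalising, the posterior is P(urn A | data) = 0.42277, P(urn B | data) = 0.57723.
So P(purple next | data) = Σ P(purple next | H) P(H | data) = (3/4)(0.42277) + (2/5)(0.57723) = 0.54797.

0.5480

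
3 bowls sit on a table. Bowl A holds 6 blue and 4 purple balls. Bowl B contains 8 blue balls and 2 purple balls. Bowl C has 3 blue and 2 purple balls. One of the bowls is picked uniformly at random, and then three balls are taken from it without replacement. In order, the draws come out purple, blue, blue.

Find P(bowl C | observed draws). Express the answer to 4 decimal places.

0.3830

For each hypothesis, P(data | H) works out to: P(data | bowl A) = (4/10)(6/9)(5/8) = 1/6; P(data | bowl B) = (2/10)(8/9)(7/8) = 7/45; P(data | bowl C) = (2/5)(3/4)(2/3) = 1/5.
Weighting by the prior gives 1/3 · 1/6 = 1/18, 1/3 · 7/45 = 7/135, 1/3 · 1/5 = 1/15; with total 47/270.
So P(bowl C | data) = (1/15) / (47/270) = 18/47.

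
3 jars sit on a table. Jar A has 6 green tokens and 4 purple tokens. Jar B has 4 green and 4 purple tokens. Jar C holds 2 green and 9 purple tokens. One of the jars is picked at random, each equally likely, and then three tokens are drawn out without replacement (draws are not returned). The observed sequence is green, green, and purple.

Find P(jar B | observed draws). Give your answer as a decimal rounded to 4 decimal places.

The likelihood of the observed sequence under each hypothesis: P(data | jar A) = (6/10)(5/9)(4/8) = 0.16667; P(data | jar B) = (4/8)(3/7)(4/6) = 0.14286; P(data | jar C) = (2/11)(1/10)(9/9) = 0.018182.
Weighting by the prior gives 1/3 · 0.16667 = 0.055556, 1/3 · 0.14286 = 0.047619, 1/3 · 0.018182 = 0.0060606; summing to 0.10924.
By Bayes' rule, P(jar B | data) = (0.047619) / (0.10924) = 0.43593.

0.4359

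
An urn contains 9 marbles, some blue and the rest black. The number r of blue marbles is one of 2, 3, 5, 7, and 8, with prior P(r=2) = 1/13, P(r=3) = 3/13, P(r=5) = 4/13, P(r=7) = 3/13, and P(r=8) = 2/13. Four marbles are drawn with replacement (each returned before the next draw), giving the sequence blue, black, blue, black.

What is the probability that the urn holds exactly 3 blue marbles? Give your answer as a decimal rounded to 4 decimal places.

Compute the likelihood of the observed sequence for each case: P(data | r = 2) = (2/9)(7/9)(2/9)(7/9) = 0.029873; P(data | r = 3) = (3/9)(6/9)(3/9)(6/9) = 0.049383; P(data | r = 5) = (5/9)(4/9)(5/9)(4/9) = 0.060966; P(data | r = 7) = (7/9)(2/9)(7/9)(2/9) = 0.029873; P(data | r = 8) = (8/9)(1/9)(8/9)(1/9) = 0.0097546.
Weighting by the prior gives 1/13 · 0.029873 = 0.002298, 3/13 · 0.049383 = 0.011396, 4/13 · 0.060966 = 0.018759, 3/13 · 0.029873 = 0.0068939, 2/13 · 0.0097546 = 0.0015007; with total 0.040847.
So P(r = 3 | data) = (0.011396) / (0.040847) = 0.27899.

0.2790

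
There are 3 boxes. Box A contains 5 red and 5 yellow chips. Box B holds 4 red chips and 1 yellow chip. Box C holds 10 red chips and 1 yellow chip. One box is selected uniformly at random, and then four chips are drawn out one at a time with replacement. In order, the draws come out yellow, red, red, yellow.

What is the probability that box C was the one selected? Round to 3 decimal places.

0.072

For each hypothesis, P(data | H) works out to: P(data | box A) = (5/10)(5/10)(5/10)(5/10) = 0.0625; P(data | box B) = (1/5)(4/5)(4/5)(1/5) = 0.0256; P(data | box C) = (1/11)(10/11)(10/11)(1/11) = 0.0068301.
Weighting by the prior gives 1/3 · 0.0625 = 0.020833, 1/3 · 0.0256 = 0.0085333, 1/3 · 0.0068301 = 0.0022767; these sum to 0.031643.
By Bayes' rule, P(box C | data) = (0.0022767) / (0.031643) = 0.071949.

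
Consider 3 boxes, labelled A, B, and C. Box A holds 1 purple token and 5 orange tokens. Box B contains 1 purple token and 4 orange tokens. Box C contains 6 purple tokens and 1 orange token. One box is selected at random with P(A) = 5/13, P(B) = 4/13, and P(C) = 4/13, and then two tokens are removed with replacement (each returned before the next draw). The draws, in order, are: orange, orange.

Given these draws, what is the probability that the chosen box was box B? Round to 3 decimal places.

Under each hypothesis, the probability of the observed sequence is: P(data | box A) = (5/6)(5/6) = 0.69444; P(data | box B) = (4/5)(4/5) = 0.64; P(data | box C) = (1/7)(1/7) = 0.020408.
Multiplying each by its prior: 5/13 · 0.69444 = 0.26709, 4/13 · 0.64 = 0.19692, 4/13 · 0.020408 = 0.0062794; summing to 0.4703.
Hence P(box B | data) = (0.19692) / (0.4703) = 0.41872.

0.419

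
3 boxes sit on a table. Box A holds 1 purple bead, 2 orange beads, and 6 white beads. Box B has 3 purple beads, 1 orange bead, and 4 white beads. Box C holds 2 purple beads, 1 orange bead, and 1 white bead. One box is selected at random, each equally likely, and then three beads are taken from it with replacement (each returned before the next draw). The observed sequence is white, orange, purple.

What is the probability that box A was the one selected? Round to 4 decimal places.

0.2314

Compute the likelihood of the observed sequence for each case: P(data | box A) = (6/9)(2/9)(1/9) = 0.016461; P(data | box B) = (4/8)(1/8)(3/8) = 0.023438; P(data | box C) = (1/4)(1/4)(2/4) = 0.03125.
The prior-weighted likelihoods are 1/3 · 0.016461 = 0.005487, 1/3 · 0.023438 = 0.0078125, 1/3 · 0.03125 = 0.010417; these sum to 0.023716.
By Bayes' rule, P(box A | data) = (0.005487) / (0.023716) = 0.23136.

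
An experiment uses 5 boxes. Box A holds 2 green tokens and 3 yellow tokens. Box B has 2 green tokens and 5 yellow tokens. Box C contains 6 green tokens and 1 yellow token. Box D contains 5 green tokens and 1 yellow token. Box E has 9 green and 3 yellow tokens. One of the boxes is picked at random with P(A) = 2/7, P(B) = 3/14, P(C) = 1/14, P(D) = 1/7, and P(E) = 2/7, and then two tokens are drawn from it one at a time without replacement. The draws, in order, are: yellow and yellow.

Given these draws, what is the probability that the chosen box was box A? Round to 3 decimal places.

For each hypothesis, P(data | H) works out to: P(data | box A) = (3/5)(2/4) = 0.3; P(data | box B) = (5/7)(4/6) = 0.47619; P(data | box C) = (1/7)(0/6) = 0; P(data | box D) = (1/6)(0/5) = 0; P(data | box E) = (3/12)(2/11) = 0.045455.
Weighting by the prior gives 2/7 · 0.3 = 0.085714, 3/14 · 0.47619 = 0.10204, 1/14 · 0 = 0, 1/7 · 0 = 0, 2/7 · 0.045455 = 0.012987; with total 0.20074.
Therefore the posterior P(box A | data) = (0.085714) / (0.20074) = 0.42699.

0.427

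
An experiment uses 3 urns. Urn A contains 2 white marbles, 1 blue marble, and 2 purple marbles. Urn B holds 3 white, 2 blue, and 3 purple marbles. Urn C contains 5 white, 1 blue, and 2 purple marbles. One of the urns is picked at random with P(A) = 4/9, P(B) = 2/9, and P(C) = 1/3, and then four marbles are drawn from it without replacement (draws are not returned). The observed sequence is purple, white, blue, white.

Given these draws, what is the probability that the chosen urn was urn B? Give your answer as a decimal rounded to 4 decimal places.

0.1731

Compute the likelihood of the observed sequence for each case: P(data | urn A) = (2/5)(2/4)(1/3)(1/2) = 1/30; P(data | urn B) = (3/8)(3/7)(2/6)(2/5) = 3/140; P(data | urn C) = (2/8)(5/7)(1/6)(4/5) = 1/42.
The prior-weighted likelihoods are 4/9 · 1/30 = 2/135, 2/9 · 3/140 = 1/210, 1/3 · 1/42 = 1/126; with total 26/945.
By Bayes' rule, P(urn B | data) = (1/210) / (26/945) = 9/52.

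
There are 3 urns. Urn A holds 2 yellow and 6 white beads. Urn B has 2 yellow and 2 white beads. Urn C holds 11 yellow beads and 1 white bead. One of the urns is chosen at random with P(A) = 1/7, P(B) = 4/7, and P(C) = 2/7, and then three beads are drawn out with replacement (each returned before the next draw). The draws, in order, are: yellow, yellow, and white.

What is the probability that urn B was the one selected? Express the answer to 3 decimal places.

0.728

For each hypothesis, P(data | H) works out to: P(data | urn A) = (2/8)(2/8)(6/8) = 0.046875; P(data | urn B) = (2/4)(2/4)(2/4) = 0.125; P(data | urn C) = (11/12)(11/12)(1/12) = 0.070023.
The prior-weighted likelihoods are 1/7 · 0.046875 = 0.0066964, 4/7 · 0.125 = 0.071429, 2/7 · 0.070023 = 0.020007; these sum to 0.098132.
Therefore the posterior P(urn B | data) = (0.071429) / (0.098132) = 0.72789.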